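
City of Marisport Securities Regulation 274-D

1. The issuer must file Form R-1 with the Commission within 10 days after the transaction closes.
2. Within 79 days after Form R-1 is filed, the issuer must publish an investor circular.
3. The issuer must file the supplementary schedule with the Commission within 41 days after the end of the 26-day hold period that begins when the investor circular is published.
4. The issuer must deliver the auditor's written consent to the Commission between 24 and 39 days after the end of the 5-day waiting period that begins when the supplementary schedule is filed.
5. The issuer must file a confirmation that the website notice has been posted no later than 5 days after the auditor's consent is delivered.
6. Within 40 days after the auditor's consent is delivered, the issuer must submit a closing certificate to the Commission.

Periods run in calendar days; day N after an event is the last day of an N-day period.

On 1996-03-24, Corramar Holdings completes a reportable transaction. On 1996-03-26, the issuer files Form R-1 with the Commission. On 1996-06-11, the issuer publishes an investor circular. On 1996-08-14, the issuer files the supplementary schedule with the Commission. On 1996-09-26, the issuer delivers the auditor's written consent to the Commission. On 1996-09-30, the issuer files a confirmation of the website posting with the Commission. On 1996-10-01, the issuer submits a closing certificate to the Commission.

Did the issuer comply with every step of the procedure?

Yes

Step 1: 10 days after 1996-03-24 (when the transaction closes) is 1996-04-03; completed 1996-03-26, before the deadline.
Step 2: 79 days after 1996-03-26 (when Form R-1 is filed) is 1996-06-13; completed 1996-06-11, before the deadline.
Step 3: 41 days after 1996-07-07 (end of the 26-day hold period, which began when the investor circular is published on 1996-06-11) is 1996-08-17; 1996-08-14 is within that limit.
Step 4: the window is 24–39 days after 1996-08-19 (end of the 5-day waiting period, which began when the supplementary schedule is filed on 1996-08-14), so 1996-09-12 through 1996-09-27; done 1996-09-26 — within the window.
Step 5: 5 days after 1996-09-26 (when the auditor's consent is delivered) is 1996-10-01; 1996-09-30 is within that limit.
Step 6: 40 days after 1996-09-26 (when the auditor's consent is delivered) is 1996-11-05; done 1996-10-01 — timely.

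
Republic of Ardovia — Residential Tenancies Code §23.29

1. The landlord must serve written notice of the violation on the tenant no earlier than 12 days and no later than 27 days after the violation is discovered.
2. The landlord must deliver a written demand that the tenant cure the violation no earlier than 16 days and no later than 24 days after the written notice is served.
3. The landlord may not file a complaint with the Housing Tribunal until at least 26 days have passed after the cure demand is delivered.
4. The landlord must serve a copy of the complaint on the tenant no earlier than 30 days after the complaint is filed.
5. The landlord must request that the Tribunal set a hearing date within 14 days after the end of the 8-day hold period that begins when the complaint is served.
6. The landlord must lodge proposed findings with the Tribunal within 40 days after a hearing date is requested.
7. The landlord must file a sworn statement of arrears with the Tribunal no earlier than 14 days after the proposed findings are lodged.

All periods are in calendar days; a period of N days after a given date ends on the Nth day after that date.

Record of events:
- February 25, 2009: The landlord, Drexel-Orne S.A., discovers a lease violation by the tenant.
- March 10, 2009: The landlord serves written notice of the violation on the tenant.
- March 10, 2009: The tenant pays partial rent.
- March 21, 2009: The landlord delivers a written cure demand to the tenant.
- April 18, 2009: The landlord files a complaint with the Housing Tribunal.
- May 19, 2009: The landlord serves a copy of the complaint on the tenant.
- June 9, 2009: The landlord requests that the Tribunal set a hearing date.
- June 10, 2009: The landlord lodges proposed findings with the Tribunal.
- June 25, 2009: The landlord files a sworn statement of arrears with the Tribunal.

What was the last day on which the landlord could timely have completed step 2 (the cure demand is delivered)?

Step 2 runs from March 10, 2009, when the written notice is served. The window is 16–24 days after March 10, 2009; it closes on April 3, 2009.

April 3, 2009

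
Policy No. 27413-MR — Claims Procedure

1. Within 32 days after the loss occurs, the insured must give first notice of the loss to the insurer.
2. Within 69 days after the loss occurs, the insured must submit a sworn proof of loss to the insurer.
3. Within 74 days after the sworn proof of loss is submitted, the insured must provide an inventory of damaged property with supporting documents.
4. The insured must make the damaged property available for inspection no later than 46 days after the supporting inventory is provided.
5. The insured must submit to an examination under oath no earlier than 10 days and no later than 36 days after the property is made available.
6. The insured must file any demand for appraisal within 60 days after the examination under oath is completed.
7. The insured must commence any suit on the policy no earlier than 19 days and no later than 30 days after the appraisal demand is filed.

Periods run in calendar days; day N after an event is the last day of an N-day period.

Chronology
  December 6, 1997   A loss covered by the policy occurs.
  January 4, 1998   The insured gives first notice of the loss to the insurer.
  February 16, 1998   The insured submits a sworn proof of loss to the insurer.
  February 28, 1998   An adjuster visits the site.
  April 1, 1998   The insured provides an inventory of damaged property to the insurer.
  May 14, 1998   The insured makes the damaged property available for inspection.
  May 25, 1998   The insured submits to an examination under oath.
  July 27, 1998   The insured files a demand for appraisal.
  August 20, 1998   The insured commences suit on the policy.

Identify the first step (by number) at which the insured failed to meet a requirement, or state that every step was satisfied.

Step 2

(1) due by December 6, 1997 + 32 days = January 7, 1998; January 4, 1998 is within that limit.
(2) due by December 6, 1997 + 69 days = February 13, 1998; February 16, 1998 misses that deadline by 3 days.
The procedure was therefore not followed at step 2.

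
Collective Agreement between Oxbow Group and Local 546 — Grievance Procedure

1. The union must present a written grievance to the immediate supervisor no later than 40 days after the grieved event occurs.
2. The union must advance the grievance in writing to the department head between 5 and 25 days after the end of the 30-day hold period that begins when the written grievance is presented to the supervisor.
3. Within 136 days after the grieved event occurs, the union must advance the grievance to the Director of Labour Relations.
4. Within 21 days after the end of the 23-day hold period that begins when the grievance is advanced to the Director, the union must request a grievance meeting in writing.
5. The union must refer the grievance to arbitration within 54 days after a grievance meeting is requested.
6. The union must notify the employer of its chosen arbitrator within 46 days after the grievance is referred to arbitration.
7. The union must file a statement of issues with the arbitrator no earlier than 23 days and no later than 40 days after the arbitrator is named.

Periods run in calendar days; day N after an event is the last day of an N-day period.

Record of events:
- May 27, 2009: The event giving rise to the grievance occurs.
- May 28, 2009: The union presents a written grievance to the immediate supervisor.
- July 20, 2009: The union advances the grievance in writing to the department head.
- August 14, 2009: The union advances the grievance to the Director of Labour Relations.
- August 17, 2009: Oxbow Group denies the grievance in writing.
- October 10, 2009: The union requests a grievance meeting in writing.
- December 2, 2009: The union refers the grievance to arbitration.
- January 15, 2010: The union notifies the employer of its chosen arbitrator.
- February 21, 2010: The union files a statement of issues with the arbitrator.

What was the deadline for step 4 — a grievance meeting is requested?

September 27, 2009

The grievance is advanced to the Director on August 14, 2009; the 23-day hold period therefore ends September 6, 2009, and step 4 runs from that date. 21 days after September 6, 2009 is September 27, 2009.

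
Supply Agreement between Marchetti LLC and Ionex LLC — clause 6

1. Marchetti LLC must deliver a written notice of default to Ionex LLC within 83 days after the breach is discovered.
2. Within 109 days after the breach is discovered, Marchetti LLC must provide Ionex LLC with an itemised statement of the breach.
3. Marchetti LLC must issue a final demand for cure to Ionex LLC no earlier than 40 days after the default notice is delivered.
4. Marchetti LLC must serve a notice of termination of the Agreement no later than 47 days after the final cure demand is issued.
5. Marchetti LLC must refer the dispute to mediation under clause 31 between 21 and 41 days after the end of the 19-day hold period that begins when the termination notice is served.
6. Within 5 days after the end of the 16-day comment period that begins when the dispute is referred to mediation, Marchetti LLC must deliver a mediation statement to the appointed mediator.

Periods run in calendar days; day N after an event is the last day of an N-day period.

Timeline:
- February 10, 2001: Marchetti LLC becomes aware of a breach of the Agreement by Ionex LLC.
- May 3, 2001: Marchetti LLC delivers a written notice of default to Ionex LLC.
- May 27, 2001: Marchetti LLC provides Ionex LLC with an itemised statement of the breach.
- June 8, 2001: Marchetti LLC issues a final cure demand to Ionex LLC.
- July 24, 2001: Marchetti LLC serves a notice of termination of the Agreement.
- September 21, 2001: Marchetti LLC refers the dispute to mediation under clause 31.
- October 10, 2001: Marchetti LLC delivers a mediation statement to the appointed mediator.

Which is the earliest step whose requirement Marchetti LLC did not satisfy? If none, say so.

Step 3

Step 1: 83 days after February 10, 2001 (when the breach is discovered) is May 4, 2001; done May 3, 2001 — timely.
Step 2: 109 days after February 10, 2001 (when the breach is discovered) is May 30, 2001; completed May 27, 2001, before the deadline.
Step 3: the earliest permitted date is 40 days after May 3, 2001 (when the default notice is delivered), i.e. June 12, 2001; June 8, 2001 is 4 days before the earliest permitted date.
No need to go further; step 3 was not satisfied.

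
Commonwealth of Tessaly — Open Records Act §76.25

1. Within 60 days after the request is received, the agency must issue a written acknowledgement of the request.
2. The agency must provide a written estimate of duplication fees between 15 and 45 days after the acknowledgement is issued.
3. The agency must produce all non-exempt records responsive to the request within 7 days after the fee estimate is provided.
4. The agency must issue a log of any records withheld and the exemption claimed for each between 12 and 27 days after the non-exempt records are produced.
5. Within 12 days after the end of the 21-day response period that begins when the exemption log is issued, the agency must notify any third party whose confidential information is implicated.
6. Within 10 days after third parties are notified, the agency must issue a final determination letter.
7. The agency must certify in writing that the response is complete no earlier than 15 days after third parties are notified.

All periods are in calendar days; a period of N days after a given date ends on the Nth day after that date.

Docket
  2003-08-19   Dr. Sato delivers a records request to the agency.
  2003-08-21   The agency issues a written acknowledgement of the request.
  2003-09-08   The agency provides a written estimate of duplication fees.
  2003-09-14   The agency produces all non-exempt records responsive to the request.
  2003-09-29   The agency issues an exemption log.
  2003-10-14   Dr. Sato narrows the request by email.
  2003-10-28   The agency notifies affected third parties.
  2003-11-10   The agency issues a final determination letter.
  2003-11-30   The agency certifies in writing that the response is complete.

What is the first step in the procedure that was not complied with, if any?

Step 1 — counting 60 days from 2003-08-19 (when the request is received) gives a deadline of 2003-10-18; done 2003-08-21 — timely.
Step 2 — 15 and 45 days from 2003-08-21 (when the acknowledgement is issued) are 2003-09-05 and 2003-10-05 respectively; 2003-09-08 falls inside that range.
Step 3 — counting 7 days from 2003-09-08 (when the fee estimate is provided) gives a deadline of 2003-09-15; completed 2003-09-14, before the deadline.
Step 4 — 12 and 27 days from 2003-09-14 (when the non-exempt records are produced) are 2003-09-26 and 2003-10-11 respectively; done 2003-09-29 — within the window.
Step 5 — counting 12 days from 2003-10-20 (end of the 21-day response period, which began when the exemption log is issued on 2003-09-29) gives a deadline of 2003-11-01; completed 2003-10-28, before the deadline.
Step 6 — counting 10 days from 2003-10-28 (when third parties are notified) gives a deadline of 2003-11-07; done 2003-11-10 — 3 days late.

Step 6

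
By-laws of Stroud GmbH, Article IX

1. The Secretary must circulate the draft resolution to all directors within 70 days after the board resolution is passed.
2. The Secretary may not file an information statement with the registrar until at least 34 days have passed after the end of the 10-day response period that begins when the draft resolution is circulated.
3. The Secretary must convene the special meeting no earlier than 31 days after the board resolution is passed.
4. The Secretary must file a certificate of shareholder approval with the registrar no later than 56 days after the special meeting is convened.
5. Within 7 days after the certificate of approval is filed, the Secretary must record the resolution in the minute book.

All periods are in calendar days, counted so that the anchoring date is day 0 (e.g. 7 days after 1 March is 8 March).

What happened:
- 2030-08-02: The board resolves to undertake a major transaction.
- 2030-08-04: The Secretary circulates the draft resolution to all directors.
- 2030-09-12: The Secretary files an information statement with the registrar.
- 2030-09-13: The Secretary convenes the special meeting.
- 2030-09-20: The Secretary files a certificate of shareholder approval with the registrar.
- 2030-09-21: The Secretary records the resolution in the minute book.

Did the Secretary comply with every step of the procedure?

Step 1: 70 days after 2030-08-02 (when the board resolution is passed) is 2030-10-11; 2030-08-04 is within that limit.
Step 2: the earliest permitted date is 34 days after 2030-08-14 (end of the 10-day response period, which began when the draft resolution is circulated on 2030-08-04), i.e. 2030-09-17; done 2030-09-12 — 5 days too early.
No need to go further; step 2 was not satisfied.

No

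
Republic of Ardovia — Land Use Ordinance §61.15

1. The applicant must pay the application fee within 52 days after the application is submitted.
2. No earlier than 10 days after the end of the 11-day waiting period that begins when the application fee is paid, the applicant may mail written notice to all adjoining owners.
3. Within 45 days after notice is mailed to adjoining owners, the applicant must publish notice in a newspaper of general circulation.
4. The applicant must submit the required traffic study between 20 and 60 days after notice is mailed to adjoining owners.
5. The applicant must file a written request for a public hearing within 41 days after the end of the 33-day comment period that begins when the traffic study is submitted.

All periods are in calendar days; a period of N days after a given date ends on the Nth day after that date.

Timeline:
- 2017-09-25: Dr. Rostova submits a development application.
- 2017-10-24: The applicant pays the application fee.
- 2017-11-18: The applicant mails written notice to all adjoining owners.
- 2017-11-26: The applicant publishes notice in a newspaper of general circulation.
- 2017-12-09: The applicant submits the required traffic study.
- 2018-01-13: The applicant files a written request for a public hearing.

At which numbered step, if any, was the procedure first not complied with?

Step 1 — counting 52 days from 2017-09-25 (when the application is submitted) gives a deadline of 2017-11-16; done 2017-10-24 — timely.
Step 2 — must wait 10 days from 2017-11-04 (end of the 11-day waiting period, which began when the application fee is paid on 2017-10-24), so not before 2017-11-14; 2017-11-18 is on or after that date.
Step 3 — counting 45 days from 2017-11-18 (when notice is mailed to adjoining owners) gives a deadline of 2018-01-02; done 2017-11-26 — timely.
Step 4 — 20 and 60 days from 2017-11-18 (when notice is mailed to adjoining owners) are 2017-12-08 and 2018-01-17 respectively; 2017-12-09 falls inside that range.
Step 5 — counting 41 days from 2018-01-11 (end of the 33-day comment period, which began when the traffic study is submitted on 2017-12-09) gives a deadline of 2018-02-21; completed 2018-01-13, before the deadline.

None — every step was satisfied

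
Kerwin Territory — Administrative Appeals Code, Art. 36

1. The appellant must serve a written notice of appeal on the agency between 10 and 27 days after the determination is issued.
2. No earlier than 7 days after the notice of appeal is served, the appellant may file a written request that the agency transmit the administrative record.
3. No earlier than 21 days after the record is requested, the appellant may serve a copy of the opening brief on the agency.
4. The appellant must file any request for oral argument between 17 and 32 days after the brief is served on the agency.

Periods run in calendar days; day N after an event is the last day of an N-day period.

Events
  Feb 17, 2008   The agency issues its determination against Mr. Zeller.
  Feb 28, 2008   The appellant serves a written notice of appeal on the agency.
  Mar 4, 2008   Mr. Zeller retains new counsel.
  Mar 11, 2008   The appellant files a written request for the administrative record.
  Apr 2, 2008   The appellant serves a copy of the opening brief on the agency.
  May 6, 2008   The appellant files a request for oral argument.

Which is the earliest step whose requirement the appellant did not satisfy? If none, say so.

Step 1 — 10 and 27 days from Feb 17, 2008 (when the determination is issued) are Feb 27, 2008 and Mar 15, 2008 respectively; done Feb 28, 2008, which is between those dates.
Step 2 — must wait 7 days from Feb 28, 2008 (when the notice of appeal is served), so not before Mar 6, 2008; done Mar 11, 2008, after the minimum wait.
Step 3 — must wait 21 days from Mar 11, 2008 (when the record is requested), so not before Apr 1, 2008; done Apr 2, 2008 — permitted.
Step 4 — 17 and 32 days from Apr 2, 2008 (when the brief is served on the agency) are Apr 19, 2008 and May 4, 2008 respectively; done May 6, 2008 — 2 days after the window closed.

Step 4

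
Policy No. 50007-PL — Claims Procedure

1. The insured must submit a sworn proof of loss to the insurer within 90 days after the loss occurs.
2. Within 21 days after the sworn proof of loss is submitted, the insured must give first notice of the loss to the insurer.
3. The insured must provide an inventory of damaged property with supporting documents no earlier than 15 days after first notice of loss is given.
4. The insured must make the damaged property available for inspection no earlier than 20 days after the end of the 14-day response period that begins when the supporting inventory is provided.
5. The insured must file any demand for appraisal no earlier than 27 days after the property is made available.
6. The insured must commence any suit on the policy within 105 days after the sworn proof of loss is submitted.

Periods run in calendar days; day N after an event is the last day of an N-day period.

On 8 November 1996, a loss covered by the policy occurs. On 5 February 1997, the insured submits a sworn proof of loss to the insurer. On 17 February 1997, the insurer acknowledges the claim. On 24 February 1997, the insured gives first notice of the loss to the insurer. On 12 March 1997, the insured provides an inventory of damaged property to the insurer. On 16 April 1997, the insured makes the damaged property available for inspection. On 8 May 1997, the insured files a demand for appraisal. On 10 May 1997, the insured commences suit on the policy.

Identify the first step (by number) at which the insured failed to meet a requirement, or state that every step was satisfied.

Step 5

Step 1: 90 days after 8 November 1996 (when the loss occurs) is 6 February 1997; done 5 February 1997 — timely.
Step 2: 21 days after 5 February 1997 (when the sworn proof of loss is submitted) is 26 February 1997; 24 February 1997 is within that limit.
Step 3: the earliest permitted date is 15 days after 24 February 1997 (when first notice of loss is given), i.e. 11 March 1997; done 12 March 1997 — permitted.
Step 4: the earliest permitted date is 20 days after 26 March 1997 (end of the 14-day response period, which began when the supporting inventory is provided on 12 March 1997), i.e. 15 April 1997; 16 April 1997 is on or after that date.
Step 5: the earliest permitted date is 27 days after 16 April 1997 (when the property is made available), i.e. 13 May 1997; 8 May 1997 is 5 days before the earliest permitted date.
The analysis stops there.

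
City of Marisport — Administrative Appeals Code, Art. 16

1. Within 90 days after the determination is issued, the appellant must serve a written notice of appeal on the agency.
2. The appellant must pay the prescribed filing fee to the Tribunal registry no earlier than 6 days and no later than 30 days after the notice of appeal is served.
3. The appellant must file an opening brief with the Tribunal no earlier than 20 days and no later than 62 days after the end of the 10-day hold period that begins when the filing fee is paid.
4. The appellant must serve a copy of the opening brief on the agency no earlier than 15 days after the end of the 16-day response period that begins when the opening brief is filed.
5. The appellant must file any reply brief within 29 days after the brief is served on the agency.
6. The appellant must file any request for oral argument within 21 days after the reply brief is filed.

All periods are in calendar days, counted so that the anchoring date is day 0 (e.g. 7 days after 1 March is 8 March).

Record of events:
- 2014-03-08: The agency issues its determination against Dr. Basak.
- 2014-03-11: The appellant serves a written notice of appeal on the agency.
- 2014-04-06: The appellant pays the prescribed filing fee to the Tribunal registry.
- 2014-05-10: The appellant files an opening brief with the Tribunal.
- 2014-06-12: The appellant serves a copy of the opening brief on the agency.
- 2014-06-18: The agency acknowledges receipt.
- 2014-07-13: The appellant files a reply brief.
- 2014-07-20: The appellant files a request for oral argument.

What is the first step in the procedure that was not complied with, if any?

(1) due by 2014-03-08 + 90 days = 2014-06-06; completed 2014-03-11, before the deadline.
(2) the permitted window runs from 2014-03-11 + 6 = 2014-03-17 to 2014-03-11 + 30 = 2014-04-10; 2014-04-06 falls inside that range.
(3) the permitted window runs from 2014-04-16 + 20 = 2014-05-06 to 2014-04-16 + 62 = 2014-06-17; done 2014-05-10, which is between those dates.
(4) permitted from 2014-05-26 + 15 days = 2014-06-10 onward; 2014-06-12 is on or after that date.
(5) due by 2014-06-12 + 29 days = 2014-07-11; 2014-07-13 misses that deadline by 2 days.
The analysis stops there.

Step 5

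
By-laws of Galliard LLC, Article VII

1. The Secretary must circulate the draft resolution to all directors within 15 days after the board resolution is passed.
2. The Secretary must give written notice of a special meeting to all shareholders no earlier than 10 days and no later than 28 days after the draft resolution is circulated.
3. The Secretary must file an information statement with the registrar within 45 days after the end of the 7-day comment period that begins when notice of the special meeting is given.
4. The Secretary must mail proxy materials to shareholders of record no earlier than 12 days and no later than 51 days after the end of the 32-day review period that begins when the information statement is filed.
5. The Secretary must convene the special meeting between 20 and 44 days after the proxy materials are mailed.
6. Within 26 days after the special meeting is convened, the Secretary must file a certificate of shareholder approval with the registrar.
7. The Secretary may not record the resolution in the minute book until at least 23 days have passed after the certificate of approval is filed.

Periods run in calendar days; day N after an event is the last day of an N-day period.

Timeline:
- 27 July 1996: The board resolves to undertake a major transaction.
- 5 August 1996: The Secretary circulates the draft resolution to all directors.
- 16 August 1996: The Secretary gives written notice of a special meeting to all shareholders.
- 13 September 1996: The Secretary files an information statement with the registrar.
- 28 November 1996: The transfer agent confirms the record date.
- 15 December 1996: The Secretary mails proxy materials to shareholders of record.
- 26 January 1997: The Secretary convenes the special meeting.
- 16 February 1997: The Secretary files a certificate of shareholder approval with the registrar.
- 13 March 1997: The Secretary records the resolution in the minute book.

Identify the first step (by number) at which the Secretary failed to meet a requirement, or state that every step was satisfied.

Step 4

Step 1: 15 days after 27 July 1996 (when the board resolution is passed) is 11 August 1996; done 5 August 1996 — timely.
Step 2: the window is 10–28 days after 5 August 1996 (when the draft resolution is circulated), so 15 August 1996 through 2 September 1996; done 16 August 1996 — within the window.
Step 3: 45 days after 23 August 1996 (end of the 7-day comment period, which began when notice of the special meeting is given on 16 August 1996) is 7 October 1996; 13 September 1996 is within that limit.
Step 4: the window is 12–51 days after 15 October 1996 (end of the 32-day review period, which began when the information statement is filed on 13 September 1996), so 27 October 1996 through 5 December 1996; done 15 December 1996 — 10 days after the window closed.
That is the first point of non-compliance.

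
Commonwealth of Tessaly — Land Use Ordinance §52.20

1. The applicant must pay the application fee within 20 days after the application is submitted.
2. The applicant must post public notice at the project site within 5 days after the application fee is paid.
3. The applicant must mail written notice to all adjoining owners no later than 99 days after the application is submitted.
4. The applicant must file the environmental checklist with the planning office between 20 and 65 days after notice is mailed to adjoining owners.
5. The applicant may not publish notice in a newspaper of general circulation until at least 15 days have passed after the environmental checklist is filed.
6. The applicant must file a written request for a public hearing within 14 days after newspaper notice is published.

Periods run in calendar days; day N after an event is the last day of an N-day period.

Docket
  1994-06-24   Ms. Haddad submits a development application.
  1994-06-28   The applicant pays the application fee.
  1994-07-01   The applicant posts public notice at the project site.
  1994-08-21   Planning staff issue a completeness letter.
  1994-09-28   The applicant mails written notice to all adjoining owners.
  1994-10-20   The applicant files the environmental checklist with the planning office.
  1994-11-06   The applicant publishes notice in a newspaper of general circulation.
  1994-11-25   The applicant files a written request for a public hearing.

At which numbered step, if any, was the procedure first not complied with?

(1) due by 1994-06-24 + 20 days = 1994-07-14; 1994-06-28 is within that limit.
(2) due by 1994-06-28 + 5 days = 1994-07-03; 1994-07-01 is within that limit.
(3) due by 1994-06-24 + 99 days = 1994-10-01; 1994-09-28 is within that limit.
(4) the permitted window runs from 1994-09-28 + 20 = 1994-10-18 to 1994-09-28 + 65 = 1994-12-02; done 1994-10-20, which is between those dates.
(5) permitted from 1994-10-20 + 15 days = 1994-11-04 onward; 1994-11-06 is on or after that date.
(6) due by 1994-11-06 + 14 days = 1994-11-20; not done until 1994-11-25, 5 days after the deadline.
Later steps need not be reached.

Step 6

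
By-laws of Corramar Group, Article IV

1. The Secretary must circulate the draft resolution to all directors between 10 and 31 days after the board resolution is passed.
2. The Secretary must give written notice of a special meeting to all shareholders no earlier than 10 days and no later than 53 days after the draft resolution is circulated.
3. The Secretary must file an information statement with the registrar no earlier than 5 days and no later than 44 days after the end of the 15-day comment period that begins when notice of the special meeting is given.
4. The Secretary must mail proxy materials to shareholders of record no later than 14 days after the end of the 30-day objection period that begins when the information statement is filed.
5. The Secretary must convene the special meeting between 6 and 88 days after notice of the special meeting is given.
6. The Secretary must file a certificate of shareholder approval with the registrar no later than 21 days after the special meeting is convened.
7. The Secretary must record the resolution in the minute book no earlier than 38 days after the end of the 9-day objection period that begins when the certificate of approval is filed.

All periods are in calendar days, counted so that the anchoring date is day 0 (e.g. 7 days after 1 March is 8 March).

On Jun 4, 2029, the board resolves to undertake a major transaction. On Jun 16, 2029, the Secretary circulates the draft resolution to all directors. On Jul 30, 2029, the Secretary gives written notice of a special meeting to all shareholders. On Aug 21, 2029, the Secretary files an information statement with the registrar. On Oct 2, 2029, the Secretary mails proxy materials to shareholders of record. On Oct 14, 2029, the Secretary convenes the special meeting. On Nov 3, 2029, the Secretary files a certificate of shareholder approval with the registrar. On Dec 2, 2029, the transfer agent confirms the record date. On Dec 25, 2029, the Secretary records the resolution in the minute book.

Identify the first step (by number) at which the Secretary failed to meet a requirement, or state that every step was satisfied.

Step 1: the window is 10–31 days after Jun 4, 2029 (when the board resolution is passed), so Jun 14, 2029 through Jul 5, 2029; done Jun 16, 2029 — within the window.
Step 2: the window is 10–53 days after Jun 16, 2029 (when the draft resolution is circulated), so Jun 26, 2029 through Aug 8, 2029; done Jul 30, 2029, which is between those dates.
Step 3: the window is 5–44 days after Aug 14, 2029 (end of the 15-day comment period, which began when notice of the special meeting is given on Jul 30, 2029), so Aug 19, 2029 through Sep 27, 2029; Aug 21, 2029 falls inside that range.
Step 4: 14 days after Sep 20, 2029 (end of the 30-day objection period, which began when the information statement is filed on Aug 21, 2029) is Oct 4, 2029; done Oct 2, 2029 — timely.
Step 5: the window is 6–88 days after Jul 30, 2029 (when notice of the special meeting is given), so Aug 5, 2029 through Oct 26, 2029; Oct 14, 2029 falls inside that range.
Step 6: 21 days after Oct 14, 2029 (when the special meeting is convened) is Nov 4, 2029; done Nov 3, 2029 — timely.
Step 7: the earliest permitted date is 38 days after Nov 12, 2029 (end of the 9-day objection period, which began when the certificate of approval is filed on Nov 3, 2029), i.e. Dec 20, 2029; Dec 25, 2029 is on or after that date.

None — every step was satisfied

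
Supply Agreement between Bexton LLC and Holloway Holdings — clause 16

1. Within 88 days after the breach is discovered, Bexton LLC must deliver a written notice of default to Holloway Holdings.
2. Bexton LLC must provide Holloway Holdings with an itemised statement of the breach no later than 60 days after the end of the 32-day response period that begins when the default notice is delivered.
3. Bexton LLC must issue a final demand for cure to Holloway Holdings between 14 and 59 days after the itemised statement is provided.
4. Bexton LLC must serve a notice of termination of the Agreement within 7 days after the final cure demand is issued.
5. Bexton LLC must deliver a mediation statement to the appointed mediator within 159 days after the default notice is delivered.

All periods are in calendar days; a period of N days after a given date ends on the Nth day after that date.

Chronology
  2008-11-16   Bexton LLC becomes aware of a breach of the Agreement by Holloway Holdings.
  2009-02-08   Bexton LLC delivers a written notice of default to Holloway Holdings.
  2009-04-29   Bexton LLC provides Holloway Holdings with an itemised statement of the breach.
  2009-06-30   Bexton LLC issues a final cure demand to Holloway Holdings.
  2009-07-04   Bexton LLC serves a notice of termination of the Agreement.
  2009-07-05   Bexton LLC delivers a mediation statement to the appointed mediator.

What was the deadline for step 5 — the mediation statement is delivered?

2009-07-17

Step 5 runs from 2009-02-08, when the default notice is delivered. 159 days after 2009-02-08 is 2009-07-17.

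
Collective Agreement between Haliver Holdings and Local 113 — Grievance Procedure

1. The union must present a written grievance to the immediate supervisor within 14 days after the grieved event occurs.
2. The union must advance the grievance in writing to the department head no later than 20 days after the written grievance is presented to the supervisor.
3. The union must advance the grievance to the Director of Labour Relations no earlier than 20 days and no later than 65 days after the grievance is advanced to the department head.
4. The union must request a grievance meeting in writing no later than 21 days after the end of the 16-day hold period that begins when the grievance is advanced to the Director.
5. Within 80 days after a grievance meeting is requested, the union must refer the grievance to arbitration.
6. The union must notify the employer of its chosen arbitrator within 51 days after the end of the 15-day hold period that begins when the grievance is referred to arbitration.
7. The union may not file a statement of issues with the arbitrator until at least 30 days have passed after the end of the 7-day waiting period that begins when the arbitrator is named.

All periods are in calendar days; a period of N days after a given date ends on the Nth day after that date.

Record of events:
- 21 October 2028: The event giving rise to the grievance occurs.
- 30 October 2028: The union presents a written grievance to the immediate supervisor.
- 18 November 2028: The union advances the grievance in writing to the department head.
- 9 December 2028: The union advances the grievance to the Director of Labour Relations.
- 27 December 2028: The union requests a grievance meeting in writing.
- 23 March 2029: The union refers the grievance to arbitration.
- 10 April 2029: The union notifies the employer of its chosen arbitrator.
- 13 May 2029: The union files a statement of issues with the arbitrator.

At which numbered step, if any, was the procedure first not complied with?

Step 5

Step 1: 14 days after 21 October 2028 (when the grieved event occurs) is 4 November 2028; done 30 October 2028 — timely.
Step 2: 20 days after 30 October 2028 (when the written grievance is presented to the supervisor) is 19 November 2028; 18 November 2028 is within that limit.
Step 3: the window is 20–65 days after 18 November 2028 (when the grievance is advanced to the department head), so 8 December 2028 through 22 January 2029; 9 December 2028 falls inside that range.
Step 4: 21 days after 25 December 2028 (end of the 16-day hold period, which began when the grievance is advanced to the Director on 9 December 2028) is 15 January 2029; 27 December 2028 is within that limit.
Step 5: 80 days after 27 December 2028 (when a grievance meeting is requested) is 17 March 2029; not done until 23 March 2029, 6 days after the deadline.
The analysis stops there.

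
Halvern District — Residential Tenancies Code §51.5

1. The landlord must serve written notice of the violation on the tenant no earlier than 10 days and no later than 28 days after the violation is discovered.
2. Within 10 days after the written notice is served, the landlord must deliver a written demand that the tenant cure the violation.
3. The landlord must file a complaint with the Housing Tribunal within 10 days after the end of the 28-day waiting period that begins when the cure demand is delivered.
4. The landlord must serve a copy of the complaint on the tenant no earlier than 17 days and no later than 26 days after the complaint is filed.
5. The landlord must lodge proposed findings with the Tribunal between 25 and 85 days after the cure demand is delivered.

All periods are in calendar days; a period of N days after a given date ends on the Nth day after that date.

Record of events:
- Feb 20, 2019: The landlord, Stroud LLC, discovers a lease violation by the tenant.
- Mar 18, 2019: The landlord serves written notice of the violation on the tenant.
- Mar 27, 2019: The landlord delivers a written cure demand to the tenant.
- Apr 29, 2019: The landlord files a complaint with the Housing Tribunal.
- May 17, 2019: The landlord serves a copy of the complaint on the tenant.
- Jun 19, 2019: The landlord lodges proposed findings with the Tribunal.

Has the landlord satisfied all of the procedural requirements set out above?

Step 1: the window is 10–28 days after Feb 20, 2019 (when the violation is discovered), so Mar 2, 2019 through Mar 20, 2019; done Mar 18, 2019, which is between those dates.
Step 2: 10 days after Mar 18, 2019 (when the written notice is served) is Mar 28, 2019; done Mar 27, 2019 — timely.
Step 3: 10 days after Apr 24, 2019 (end of the 28-day waiting period, which began when the cure demand is delivered on Mar 27, 2019) is May 4, 2019; done Apr 29, 2019 — timely.
Step 4: the window is 17–26 days after Apr 29, 2019 (when the complaint is filed), so May 16, 2019 through May 25, 2019; done May 17, 2019 — within the window.
Step 5: the window is 25–85 days after Mar 27, 2019 (when the cure demand is delivered), so Apr 21, 2019 through Jun 20, 2019; done Jun 19, 2019, which is between those dates.

Yes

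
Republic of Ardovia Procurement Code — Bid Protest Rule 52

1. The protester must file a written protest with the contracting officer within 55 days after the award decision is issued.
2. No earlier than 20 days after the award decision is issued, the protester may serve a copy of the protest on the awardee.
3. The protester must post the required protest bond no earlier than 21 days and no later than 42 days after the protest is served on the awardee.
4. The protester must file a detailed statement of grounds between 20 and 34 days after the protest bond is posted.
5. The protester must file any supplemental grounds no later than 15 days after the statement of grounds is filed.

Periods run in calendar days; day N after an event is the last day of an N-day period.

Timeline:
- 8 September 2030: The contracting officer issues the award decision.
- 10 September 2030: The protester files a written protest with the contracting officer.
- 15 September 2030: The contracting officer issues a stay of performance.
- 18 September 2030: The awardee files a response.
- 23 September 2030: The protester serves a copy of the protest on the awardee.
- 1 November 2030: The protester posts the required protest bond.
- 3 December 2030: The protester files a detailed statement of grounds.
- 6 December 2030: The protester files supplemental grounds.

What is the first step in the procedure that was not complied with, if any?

(1) due by 8 September 2030 + 55 days = 2 November 2030; completed 10 September 2030, before the deadline.
(2) permitted from 8 September 2030 + 20 days = 28 September 2030 onward; acted on 23 September 2030, 5 days prematurely.
The analysis stops there.

Step 2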